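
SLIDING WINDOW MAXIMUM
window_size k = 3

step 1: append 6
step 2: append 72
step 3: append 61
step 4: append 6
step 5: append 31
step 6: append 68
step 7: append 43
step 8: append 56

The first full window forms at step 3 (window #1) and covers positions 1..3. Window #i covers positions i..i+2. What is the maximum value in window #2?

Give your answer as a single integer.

step 1: append 6 -> window=[6] (not full yet)
step 2: append 72 -> window=[6, 72] (not full yet)
step 3: append 61 -> window=[6, 72, 61] -> max=72
step 4: append 6 -> window=[72, 61, 6] -> max=72
Window #2 max = 72

Answer: 72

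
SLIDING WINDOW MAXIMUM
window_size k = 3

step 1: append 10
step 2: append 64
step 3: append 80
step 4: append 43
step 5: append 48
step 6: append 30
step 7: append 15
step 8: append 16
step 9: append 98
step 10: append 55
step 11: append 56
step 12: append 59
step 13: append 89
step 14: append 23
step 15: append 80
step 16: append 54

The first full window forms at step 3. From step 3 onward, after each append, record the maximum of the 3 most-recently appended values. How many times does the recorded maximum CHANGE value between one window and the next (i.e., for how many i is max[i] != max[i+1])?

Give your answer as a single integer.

step 1: append 10 -> window=[10] (not full yet)
step 2: append 64 -> window=[10, 64] (not full yet)
step 3: append 80 -> window=[10, 64, 80] -> max=80
step 4: append 43 -> window=[64, 80, 43] -> max=80
step 5: append 48 -> window=[80, 43, 48] -> max=80
step 6: append 30 -> window=[43, 48, 30] -> max=48
step 7: append 15 -> window=[48, 30, 15] -> max=48
step 8: append 16 -> window=[30, 15, 16] -> max=30
step 9: append 98 -> window=[15, 16, 98] -> max=98
step 10: append 55 -> window=[16, 98, 55] -> max=98
step 11: append 56 -> window=[98, 55, 56] -> max=98
step 12: append 59 -> window=[55, 56, 59] -> max=59
step 13: append 89 -> window=[56, 59, 89] -> max=89
step 14: append 23 -> window=[59, 89, 23] -> max=89
step 15: append 80 -> window=[89, 23, 80] -> max=89
step 16: append 54 -> window=[23, 80, 54] -> max=80
Recorded maximums: 80 80 80 48 48 30 98 98 98 59 89 89 89 80
Changes between consecutive maximums: 6

Answer: 6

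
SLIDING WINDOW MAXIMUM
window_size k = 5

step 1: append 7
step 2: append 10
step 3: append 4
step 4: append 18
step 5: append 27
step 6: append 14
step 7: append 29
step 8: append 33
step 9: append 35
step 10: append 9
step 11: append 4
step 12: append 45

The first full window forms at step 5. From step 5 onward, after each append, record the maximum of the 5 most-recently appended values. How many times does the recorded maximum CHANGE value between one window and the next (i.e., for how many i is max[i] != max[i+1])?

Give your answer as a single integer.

step 1: append 7 -> window=[7] (not full yet)
step 2: append 10 -> window=[7, 10] (not full yet)
step 3: append 4 -> window=[7, 10, 4] (not full yet)
step 4: append 18 -> window=[7, 10, 4, 18] (not full yet)
step 5: append 27 -> window=[7, 10, 4, 18, 27] -> max=27
step 6: append 14 -> window=[10, 4, 18, 27, 14] -> max=27
step 7: append 29 -> window=[4, 18, 27, 14, 29] -> max=29
step 8: append 33 -> window=[18, 27, 14, 29, 33] -> max=33
step 9: append 35 -> window=[27, 14, 29, 33, 35] -> max=35
step 10: append 9 -> window=[14, 29, 33, 35, 9] -> max=35
step 11: append 4 -> window=[29, 33, 35, 9, 4] -> max=35
step 12: append 45 -> window=[33, 35, 9, 4, 45] -> max=45
Recorded maximums: 27 27 29 33 35 35 35 45
Changes between consecutive maximums: 4

Answer: 4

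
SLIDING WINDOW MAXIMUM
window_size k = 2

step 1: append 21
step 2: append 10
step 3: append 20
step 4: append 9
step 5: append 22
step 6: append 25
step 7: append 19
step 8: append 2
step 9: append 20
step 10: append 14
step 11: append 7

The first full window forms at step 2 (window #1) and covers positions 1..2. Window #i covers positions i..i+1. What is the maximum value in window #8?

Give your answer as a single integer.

step 1: append 21 -> window=[21] (not full yet)
step 2: append 10 -> window=[21, 10] -> max=21
step 3: append 20 -> window=[10, 20] -> max=20
step 4: append 9 -> window=[20, 9] -> max=20
step 5: append 22 -> window=[9, 22] -> max=22
step 6: append 25 -> window=[22, 25] -> max=25
step 7: append 19 -> window=[25, 19] -> max=25
step 8: append 2 -> window=[19, 2] -> max=19
step 9: append 20 -> window=[2, 20] -> max=20
Window #8 max = 20

Answer: 20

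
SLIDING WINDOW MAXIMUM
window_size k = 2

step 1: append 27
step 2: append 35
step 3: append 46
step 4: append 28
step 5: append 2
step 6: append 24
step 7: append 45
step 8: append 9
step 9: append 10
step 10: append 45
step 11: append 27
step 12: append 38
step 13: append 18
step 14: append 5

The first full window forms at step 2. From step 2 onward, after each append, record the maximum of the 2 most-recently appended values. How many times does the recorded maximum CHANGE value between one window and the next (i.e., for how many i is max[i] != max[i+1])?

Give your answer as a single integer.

Answer: 8

Derivation:
step 1: append 27 -> window=[27] (not full yet)
step 2: append 35 -> window=[27, 35] -> max=35
step 3: append 46 -> window=[35, 46] -> max=46
step 4: append 28 -> window=[46, 28] -> max=46
step 5: append 2 -> window=[28, 2] -> max=28
step 6: append 24 -> window=[2, 24] -> max=24
step 7: append 45 -> window=[24, 45] -> max=45
step 8: append 9 -> window=[45, 9] -> max=45
step 9: append 10 -> window=[9, 10] -> max=10
step 10: append 45 -> window=[10, 45] -> max=45
step 11: append 27 -> window=[45, 27] -> max=45
step 12: append 38 -> window=[27, 38] -> max=38
step 13: append 18 -> window=[38, 18] -> max=38
step 14: append 5 -> window=[18, 5] -> max=18
Recorded maximums: 35 46 46 28 24 45 45 10 45 45 38 38 18
Changes between consecutive maximums: 8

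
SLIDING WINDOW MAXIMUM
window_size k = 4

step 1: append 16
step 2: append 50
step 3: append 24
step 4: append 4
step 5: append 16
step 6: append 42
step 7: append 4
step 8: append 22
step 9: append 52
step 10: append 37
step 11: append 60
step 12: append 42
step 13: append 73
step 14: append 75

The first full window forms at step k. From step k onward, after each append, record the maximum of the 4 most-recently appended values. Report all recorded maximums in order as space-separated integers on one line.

step 1: append 16 -> window=[16] (not full yet)
step 2: append 50 -> window=[16, 50] (not full yet)
step 3: append 24 -> window=[16, 50, 24] (not full yet)
step 4: append 4 -> window=[16, 50, 24, 4] -> max=50
step 5: append 16 -> window=[50, 24, 4, 16] -> max=50
step 6: append 42 -> window=[24, 4, 16, 42] -> max=42
step 7: append 4 -> window=[4, 16, 42, 4] -> max=42
step 8: append 22 -> window=[16, 42, 4, 22] -> max=42
step 9: append 52 -> window=[42, 4, 22, 52] -> max=52
step 10: append 37 -> window=[4, 22, 52, 37] -> max=52
step 11: append 60 -> window=[22, 52, 37, 60] -> max=60
step 12: append 42 -> window=[52, 37, 60, 42] -> max=60
step 13: append 73 -> window=[37, 60, 42, 73] -> max=73
step 14: append 75 -> window=[60, 42, 73, 75] -> max=75

Answer: 50 50 42 42 42 52 52 60 60 73 75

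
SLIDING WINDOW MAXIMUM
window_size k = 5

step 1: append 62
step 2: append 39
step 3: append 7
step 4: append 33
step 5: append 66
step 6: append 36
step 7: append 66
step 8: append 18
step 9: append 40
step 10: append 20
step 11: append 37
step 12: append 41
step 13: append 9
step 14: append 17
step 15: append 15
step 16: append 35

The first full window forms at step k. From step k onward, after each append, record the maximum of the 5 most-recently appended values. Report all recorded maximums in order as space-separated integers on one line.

step 1: append 62 -> window=[62] (not full yet)
step 2: append 39 -> window=[62, 39] (not full yet)
step 3: append 7 -> window=[62, 39, 7] (not full yet)
step 4: append 33 -> window=[62, 39, 7, 33] (not full yet)
step 5: append 66 -> window=[62, 39, 7, 33, 66] -> max=66
step 6: append 36 -> window=[39, 7, 33, 66, 36] -> max=66
step 7: append 66 -> window=[7, 33, 66, 36, 66] -> max=66
step 8: append 18 -> window=[33, 66, 36, 66, 18] -> max=66
step 9: append 40 -> window=[66, 36, 66, 18, 40] -> max=66
step 10: append 20 -> window=[36, 66, 18, 40, 20] -> max=66
step 11: append 37 -> window=[66, 18, 40, 20, 37] -> max=66
step 12: append 41 -> window=[18, 40, 20, 37, 41] -> max=41
step 13: append 9 -> window=[40, 20, 37, 41, 9] -> max=41
step 14: append 17 -> window=[20, 37, 41, 9, 17] -> max=41
step 15: append 15 -> window=[37, 41, 9, 17, 15] -> max=41
step 16: append 35 -> window=[41, 9, 17, 15, 35] -> max=41

Answer: 66 66 66 66 66 66 66 41 41 41 41 41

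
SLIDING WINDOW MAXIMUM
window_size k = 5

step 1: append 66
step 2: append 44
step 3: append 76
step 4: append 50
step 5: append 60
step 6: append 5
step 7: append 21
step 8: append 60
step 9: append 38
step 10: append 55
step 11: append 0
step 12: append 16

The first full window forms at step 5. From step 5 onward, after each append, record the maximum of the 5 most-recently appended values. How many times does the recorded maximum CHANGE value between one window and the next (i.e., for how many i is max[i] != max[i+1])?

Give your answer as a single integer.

step 1: append 66 -> window=[66] (not full yet)
step 2: append 44 -> window=[66, 44] (not full yet)
step 3: append 76 -> window=[66, 44, 76] (not full yet)
step 4: append 50 -> window=[66, 44, 76, 50] (not full yet)
step 5: append 60 -> window=[66, 44, 76, 50, 60] -> max=76
step 6: append 5 -> window=[44, 76, 50, 60, 5] -> max=76
step 7: append 21 -> window=[76, 50, 60, 5, 21] -> max=76
step 8: append 60 -> window=[50, 60, 5, 21, 60] -> max=60
step 9: append 38 -> window=[60, 5, 21, 60, 38] -> max=60
step 10: append 55 -> window=[5, 21, 60, 38, 55] -> max=60
step 11: append 0 -> window=[21, 60, 38, 55, 0] -> max=60
step 12: append 16 -> window=[60, 38, 55, 0, 16] -> max=60
Recorded maximums: 76 76 76 60 60 60 60 60
Changes between consecutive maximums: 1

Answer: 1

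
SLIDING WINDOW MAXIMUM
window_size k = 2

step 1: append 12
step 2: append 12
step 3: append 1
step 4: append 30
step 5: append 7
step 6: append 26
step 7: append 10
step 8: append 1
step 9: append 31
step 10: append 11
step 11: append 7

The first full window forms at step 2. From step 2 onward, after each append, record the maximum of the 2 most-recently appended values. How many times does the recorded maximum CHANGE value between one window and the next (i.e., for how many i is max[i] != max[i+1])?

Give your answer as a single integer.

Answer: 5

Derivation:
step 1: append 12 -> window=[12] (not full yet)
step 2: append 12 -> window=[12, 12] -> max=12
step 3: append 1 -> window=[12, 1] -> max=12
step 4: append 30 -> window=[1, 30] -> max=30
step 5: append 7 -> window=[30, 7] -> max=30
step 6: append 26 -> window=[7, 26] -> max=26
step 7: append 10 -> window=[26, 10] -> max=26
step 8: append 1 -> window=[10, 1] -> max=10
step 9: append 31 -> window=[1, 31] -> max=31
step 10: append 11 -> window=[31, 11] -> max=31
step 11: append 7 -> window=[11, 7] -> max=11
Recorded maximums: 12 12 30 30 26 26 10 31 31 11
Changes between consecutive maximums: 5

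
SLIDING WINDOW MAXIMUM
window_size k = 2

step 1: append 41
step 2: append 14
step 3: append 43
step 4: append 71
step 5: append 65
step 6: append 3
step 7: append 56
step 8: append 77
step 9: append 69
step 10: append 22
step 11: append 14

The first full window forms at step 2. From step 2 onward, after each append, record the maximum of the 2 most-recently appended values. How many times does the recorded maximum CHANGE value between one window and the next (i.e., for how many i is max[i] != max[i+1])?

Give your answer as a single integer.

Answer: 7

Derivation:
step 1: append 41 -> window=[41] (not full yet)
step 2: append 14 -> window=[41, 14] -> max=41
step 3: append 43 -> window=[14, 43] -> max=43
step 4: append 71 -> window=[43, 71] -> max=71
step 5: append 65 -> window=[71, 65] -> max=71
step 6: append 3 -> window=[65, 3] -> max=65
step 7: append 56 -> window=[3, 56] -> max=56
step 8: append 77 -> window=[56, 77] -> max=77
step 9: append 69 -> window=[77, 69] -> max=77
step 10: append 22 -> window=[69, 22] -> max=69
step 11: append 14 -> window=[22, 14] -> max=22
Recorded maximums: 41 43 71 71 65 56 77 77 69 22
Changes between consecutive maximums: 7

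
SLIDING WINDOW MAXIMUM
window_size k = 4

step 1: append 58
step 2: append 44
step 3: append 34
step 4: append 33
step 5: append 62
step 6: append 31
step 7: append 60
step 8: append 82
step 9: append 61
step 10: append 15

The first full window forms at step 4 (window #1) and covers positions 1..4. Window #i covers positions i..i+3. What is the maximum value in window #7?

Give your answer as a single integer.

Answer: 82

Derivation:
step 1: append 58 -> window=[58] (not full yet)
step 2: append 44 -> window=[58, 44] (not full yet)
step 3: append 34 -> window=[58, 44, 34] (not full yet)
step 4: append 33 -> window=[58, 44, 34, 33] -> max=58
step 5: append 62 -> window=[44, 34, 33, 62] -> max=62
step 6: append 31 -> window=[34, 33, 62, 31] -> max=62
step 7: append 60 -> window=[33, 62, 31, 60] -> max=62
step 8: append 82 -> window=[62, 31, 60, 82] -> max=82
step 9: append 61 -> window=[31, 60, 82, 61] -> max=82
step 10: append 15 -> window=[60, 82, 61, 15] -> max=82
Window #7 max = 82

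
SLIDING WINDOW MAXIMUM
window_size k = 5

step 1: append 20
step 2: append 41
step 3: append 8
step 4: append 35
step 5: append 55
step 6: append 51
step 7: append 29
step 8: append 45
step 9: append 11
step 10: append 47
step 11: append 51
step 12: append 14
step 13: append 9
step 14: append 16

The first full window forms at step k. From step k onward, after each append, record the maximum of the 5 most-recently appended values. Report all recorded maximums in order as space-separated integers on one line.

Answer: 55 55 55 55 55 51 51 51 51 51

Derivation:
step 1: append 20 -> window=[20] (not full yet)
step 2: append 41 -> window=[20, 41] (not full yet)
step 3: append 8 -> window=[20, 41, 8] (not full yet)
step 4: append 35 -> window=[20, 41, 8, 35] (not full yet)
step 5: append 55 -> window=[20, 41, 8, 35, 55] -> max=55
step 6: append 51 -> window=[41, 8, 35, 55, 51] -> max=55
step 7: append 29 -> window=[8, 35, 55, 51, 29] -> max=55
step 8: append 45 -> window=[35, 55, 51, 29, 45] -> max=55
step 9: append 11 -> window=[55, 51, 29, 45, 11] -> max=55
step 10: append 47 -> window=[51, 29, 45, 11, 47] -> max=51
step 11: append 51 -> window=[29, 45, 11, 47, 51] -> max=51
step 12: append 14 -> window=[45, 11, 47, 51, 14] -> max=51
step 13: append 9 -> window=[11, 47, 51, 14, 9] -> max=51
step 14: append 16 -> window=[47, 51, 14, 9, 16] -> max=51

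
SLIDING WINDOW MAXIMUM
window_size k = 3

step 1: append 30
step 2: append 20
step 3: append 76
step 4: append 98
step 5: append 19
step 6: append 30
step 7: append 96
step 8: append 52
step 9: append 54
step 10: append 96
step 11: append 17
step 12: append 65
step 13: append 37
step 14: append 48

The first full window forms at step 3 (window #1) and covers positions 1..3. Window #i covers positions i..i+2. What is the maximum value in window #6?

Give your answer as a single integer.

step 1: append 30 -> window=[30] (not full yet)
step 2: append 20 -> window=[30, 20] (not full yet)
step 3: append 76 -> window=[30, 20, 76] -> max=76
step 4: append 98 -> window=[20, 76, 98] -> max=98
step 5: append 19 -> window=[76, 98, 19] -> max=98
step 6: append 30 -> window=[98, 19, 30] -> max=98
step 7: append 96 -> window=[19, 30, 96] -> max=96
step 8: append 52 -> window=[30, 96, 52] -> max=96
Window #6 max = 96

Answer: 96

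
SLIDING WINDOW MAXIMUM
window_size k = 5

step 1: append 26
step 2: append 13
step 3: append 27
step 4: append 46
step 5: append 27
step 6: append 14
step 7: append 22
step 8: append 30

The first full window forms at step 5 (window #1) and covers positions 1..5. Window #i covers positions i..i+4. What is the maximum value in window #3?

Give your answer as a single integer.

step 1: append 26 -> window=[26] (not full yet)
step 2: append 13 -> window=[26, 13] (not full yet)
step 3: append 27 -> window=[26, 13, 27] (not full yet)
step 4: append 46 -> window=[26, 13, 27, 46] (not full yet)
step 5: append 27 -> window=[26, 13, 27, 46, 27] -> max=46
step 6: append 14 -> window=[13, 27, 46, 27, 14] -> max=46
step 7: append 22 -> window=[27, 46, 27, 14, 22] -> max=46
Window #3 max = 46

Answer: 46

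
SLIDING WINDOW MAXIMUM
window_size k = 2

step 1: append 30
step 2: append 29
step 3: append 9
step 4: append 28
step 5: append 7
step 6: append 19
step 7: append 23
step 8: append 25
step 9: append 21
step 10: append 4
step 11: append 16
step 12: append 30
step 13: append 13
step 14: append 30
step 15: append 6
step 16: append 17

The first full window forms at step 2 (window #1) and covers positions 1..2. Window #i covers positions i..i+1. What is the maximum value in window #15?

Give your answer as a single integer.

Answer: 17

Derivation:
step 1: append 30 -> window=[30] (not full yet)
step 2: append 29 -> window=[30, 29] -> max=30
step 3: append 9 -> window=[29, 9] -> max=29
step 4: append 28 -> window=[9, 28] -> max=28
step 5: append 7 -> window=[28, 7] -> max=28
step 6: append 19 -> window=[7, 19] -> max=19
step 7: append 23 -> window=[19, 23] -> max=23
step 8: append 25 -> window=[23, 25] -> max=25
step 9: append 21 -> window=[25, 21] -> max=25
step 10: append 4 -> window=[21, 4] -> max=21
step 11: append 16 -> window=[4, 16] -> max=16
step 12: append 30 -> window=[16, 30] -> max=30
step 13: append 13 -> window=[30, 13] -> max=30
step 14: append 30 -> window=[13, 30] -> max=30
step 15: append 6 -> window=[30, 6] -> max=30
step 16: append 17 -> window=[6, 17] -> max=17
Window #15 max = 17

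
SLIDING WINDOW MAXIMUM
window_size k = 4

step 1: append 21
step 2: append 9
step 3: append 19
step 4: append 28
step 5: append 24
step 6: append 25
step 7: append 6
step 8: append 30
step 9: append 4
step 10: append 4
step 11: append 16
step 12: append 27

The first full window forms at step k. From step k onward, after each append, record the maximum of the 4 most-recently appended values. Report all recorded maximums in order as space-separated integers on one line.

Answer: 28 28 28 28 30 30 30 30 27

Derivation:
step 1: append 21 -> window=[21] (not full yet)
step 2: append 9 -> window=[21, 9] (not full yet)
step 3: append 19 -> window=[21, 9, 19] (not full yet)
step 4: append 28 -> window=[21, 9, 19, 28] -> max=28
step 5: append 24 -> window=[9, 19, 28, 24] -> max=28
step 6: append 25 -> window=[19, 28, 24, 25] -> max=28
step 7: append 6 -> window=[28, 24, 25, 6] -> max=28
step 8: append 30 -> window=[24, 25, 6, 30] -> max=30
step 9: append 4 -> window=[25, 6, 30, 4] -> max=30
step 10: append 4 -> window=[6, 30, 4, 4] -> max=30
step 11: append 16 -> window=[30, 4, 4, 16] -> max=30
step 12: append 27 -> window=[4, 4, 16, 27] -> max=27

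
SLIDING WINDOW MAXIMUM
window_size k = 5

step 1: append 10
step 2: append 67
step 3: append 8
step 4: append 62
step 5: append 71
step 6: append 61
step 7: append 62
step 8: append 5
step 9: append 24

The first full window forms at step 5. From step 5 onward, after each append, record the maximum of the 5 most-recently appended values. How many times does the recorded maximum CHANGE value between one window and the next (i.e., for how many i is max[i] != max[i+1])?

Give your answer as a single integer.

step 1: append 10 -> window=[10] (not full yet)
step 2: append 67 -> window=[10, 67] (not full yet)
step 3: append 8 -> window=[10, 67, 8] (not full yet)
step 4: append 62 -> window=[10, 67, 8, 62] (not full yet)
step 5: append 71 -> window=[10, 67, 8, 62, 71] -> max=71
step 6: append 61 -> window=[67, 8, 62, 71, 61] -> max=71
step 7: append 62 -> window=[8, 62, 71, 61, 62] -> max=71
step 8: append 5 -> window=[62, 71, 61, 62, 5] -> max=71
step 9: append 24 -> window=[71, 61, 62, 5, 24] -> max=71
Recorded maximums: 71 71 71 71 71
Changes between consecutive maximums: 0

Answer: 0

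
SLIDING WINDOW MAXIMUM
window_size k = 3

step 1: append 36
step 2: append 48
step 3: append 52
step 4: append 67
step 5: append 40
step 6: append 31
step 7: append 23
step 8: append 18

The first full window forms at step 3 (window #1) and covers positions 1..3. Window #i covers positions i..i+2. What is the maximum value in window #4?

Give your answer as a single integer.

Answer: 67

Derivation:
step 1: append 36 -> window=[36] (not full yet)
step 2: append 48 -> window=[36, 48] (not full yet)
step 3: append 52 -> window=[36, 48, 52] -> max=52
step 4: append 67 -> window=[48, 52, 67] -> max=67
step 5: append 40 -> window=[52, 67, 40] -> max=67
step 6: append 31 -> window=[67, 40, 31] -> max=67
Window #4 max = 67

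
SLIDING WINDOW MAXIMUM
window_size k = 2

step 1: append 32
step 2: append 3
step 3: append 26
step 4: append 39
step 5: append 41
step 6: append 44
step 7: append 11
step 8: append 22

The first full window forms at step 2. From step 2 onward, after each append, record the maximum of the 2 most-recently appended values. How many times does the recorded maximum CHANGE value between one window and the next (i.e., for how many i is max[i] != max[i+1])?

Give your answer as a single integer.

Answer: 5

Derivation:
step 1: append 32 -> window=[32] (not full yet)
step 2: append 3 -> window=[32, 3] -> max=32
step 3: append 26 -> window=[3, 26] -> max=26
step 4: append 39 -> window=[26, 39] -> max=39
step 5: append 41 -> window=[39, 41] -> max=41
step 6: append 44 -> window=[41, 44] -> max=44
step 7: append 11 -> window=[44, 11] -> max=44
step 8: append 22 -> window=[11, 22] -> max=22
Recorded maximums: 32 26 39 41 44 44 22
Changes between consecutive maximums: 5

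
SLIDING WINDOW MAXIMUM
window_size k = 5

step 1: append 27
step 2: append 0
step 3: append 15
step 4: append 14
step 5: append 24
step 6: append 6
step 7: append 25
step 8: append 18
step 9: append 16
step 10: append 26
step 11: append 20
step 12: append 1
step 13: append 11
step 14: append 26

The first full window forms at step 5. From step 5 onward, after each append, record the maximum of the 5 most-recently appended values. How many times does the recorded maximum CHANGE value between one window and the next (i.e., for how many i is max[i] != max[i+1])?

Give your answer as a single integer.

step 1: append 27 -> window=[27] (not full yet)
step 2: append 0 -> window=[27, 0] (not full yet)
step 3: append 15 -> window=[27, 0, 15] (not full yet)
step 4: append 14 -> window=[27, 0, 15, 14] (not full yet)
step 5: append 24 -> window=[27, 0, 15, 14, 24] -> max=27
step 6: append 6 -> window=[0, 15, 14, 24, 6] -> max=24
step 7: append 25 -> window=[15, 14, 24, 6, 25] -> max=25
step 8: append 18 -> window=[14, 24, 6, 25, 18] -> max=25
step 9: append 16 -> window=[24, 6, 25, 18, 16] -> max=25
step 10: append 26 -> window=[6, 25, 18, 16, 26] -> max=26
step 11: append 20 -> window=[25, 18, 16, 26, 20] -> max=26
step 12: append 1 -> window=[18, 16, 26, 20, 1] -> max=26
step 13: append 11 -> window=[16, 26, 20, 1, 11] -> max=26
step 14: append 26 -> window=[26, 20, 1, 11, 26] -> max=26
Recorded maximums: 27 24 25 25 25 26 26 26 26 26
Changes between consecutive maximums: 3

Answer: 3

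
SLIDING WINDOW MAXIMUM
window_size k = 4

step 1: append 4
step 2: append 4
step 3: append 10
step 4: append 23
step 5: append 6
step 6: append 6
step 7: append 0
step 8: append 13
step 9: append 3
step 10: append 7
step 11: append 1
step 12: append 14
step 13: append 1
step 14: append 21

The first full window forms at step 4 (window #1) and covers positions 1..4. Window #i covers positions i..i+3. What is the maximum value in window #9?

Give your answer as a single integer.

step 1: append 4 -> window=[4] (not full yet)
step 2: append 4 -> window=[4, 4] (not full yet)
step 3: append 10 -> window=[4, 4, 10] (not full yet)
step 4: append 23 -> window=[4, 4, 10, 23] -> max=23
step 5: append 6 -> window=[4, 10, 23, 6] -> max=23
step 6: append 6 -> window=[10, 23, 6, 6] -> max=23
step 7: append 0 -> window=[23, 6, 6, 0] -> max=23
step 8: append 13 -> window=[6, 6, 0, 13] -> max=13
step 9: append 3 -> window=[6, 0, 13, 3] -> max=13
step 10: append 7 -> window=[0, 13, 3, 7] -> max=13
step 11: append 1 -> window=[13, 3, 7, 1] -> max=13
step 12: append 14 -> window=[3, 7, 1, 14] -> max=14
Window #9 max = 14

Answer: 14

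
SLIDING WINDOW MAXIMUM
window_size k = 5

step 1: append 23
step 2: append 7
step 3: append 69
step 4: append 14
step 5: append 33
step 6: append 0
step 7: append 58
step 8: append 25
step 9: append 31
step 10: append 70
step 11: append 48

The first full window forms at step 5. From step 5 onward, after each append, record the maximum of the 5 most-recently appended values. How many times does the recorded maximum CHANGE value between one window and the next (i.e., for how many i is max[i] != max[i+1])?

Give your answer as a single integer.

Answer: 2

Derivation:
step 1: append 23 -> window=[23] (not full yet)
step 2: append 7 -> window=[23, 7] (not full yet)
step 3: append 69 -> window=[23, 7, 69] (not full yet)
step 4: append 14 -> window=[23, 7, 69, 14] (not full yet)
step 5: append 33 -> window=[23, 7, 69, 14, 33] -> max=69
step 6: append 0 -> window=[7, 69, 14, 33, 0] -> max=69
step 7: append 58 -> window=[69, 14, 33, 0, 58] -> max=69
step 8: append 25 -> window=[14, 33, 0, 58, 25] -> max=58
step 9: append 31 -> window=[33, 0, 58, 25, 31] -> max=58
step 10: append 70 -> window=[0, 58, 25, 31, 70] -> max=70
step 11: append 48 -> window=[58, 25, 31, 70, 48] -> max=70
Recorded maximums: 69 69 69 58 58 70 70
Changes between consecutive maximums: 2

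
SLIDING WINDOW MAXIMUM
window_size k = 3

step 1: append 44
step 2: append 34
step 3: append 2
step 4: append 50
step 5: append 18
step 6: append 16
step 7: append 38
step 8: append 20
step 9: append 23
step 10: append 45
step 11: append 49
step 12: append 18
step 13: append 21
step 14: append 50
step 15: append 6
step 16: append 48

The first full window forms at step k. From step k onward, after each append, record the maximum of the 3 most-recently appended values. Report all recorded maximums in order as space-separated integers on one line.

Answer: 44 50 50 50 38 38 38 45 49 49 49 50 50 50

Derivation:
step 1: append 44 -> window=[44] (not full yet)
step 2: append 34 -> window=[44, 34] (not full yet)
step 3: append 2 -> window=[44, 34, 2] -> max=44
step 4: append 50 -> window=[34, 2, 50] -> max=50
step 5: append 18 -> window=[2, 50, 18] -> max=50
step 6: append 16 -> window=[50, 18, 16] -> max=50
step 7: append 38 -> window=[18, 16, 38] -> max=38
step 8: append 20 -> window=[16, 38, 20] -> max=38
step 9: append 23 -> window=[38, 20, 23] -> max=38
step 10: append 45 -> window=[20, 23, 45] -> max=45
step 11: append 49 -> window=[23, 45, 49] -> max=49
step 12: append 18 -> window=[45, 49, 18] -> max=49
step 13: append 21 -> window=[49, 18, 21] -> max=49
step 14: append 50 -> window=[18, 21, 50] -> max=50
step 15: append 6 -> window=[21, 50, 6] -> max=50
step 16: append 48 -> window=[50, 6, 48] -> max=50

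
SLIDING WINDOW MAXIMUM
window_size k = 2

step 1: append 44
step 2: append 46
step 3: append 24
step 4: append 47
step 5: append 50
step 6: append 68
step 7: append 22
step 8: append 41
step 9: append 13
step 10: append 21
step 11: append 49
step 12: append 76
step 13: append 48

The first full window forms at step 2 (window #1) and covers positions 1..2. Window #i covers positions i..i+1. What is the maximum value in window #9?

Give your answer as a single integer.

Answer: 21

Derivation:
step 1: append 44 -> window=[44] (not full yet)
step 2: append 46 -> window=[44, 46] -> max=46
step 3: append 24 -> window=[46, 24] -> max=46
step 4: append 47 -> window=[24, 47] -> max=47
step 5: append 50 -> window=[47, 50] -> max=50
step 6: append 68 -> window=[50, 68] -> max=68
step 7: append 22 -> window=[68, 22] -> max=68
step 8: append 41 -> window=[22, 41] -> max=41
step 9: append 13 -> window=[41, 13] -> max=41
step 10: append 21 -> window=[13, 21] -> max=21
Window #9 max = 21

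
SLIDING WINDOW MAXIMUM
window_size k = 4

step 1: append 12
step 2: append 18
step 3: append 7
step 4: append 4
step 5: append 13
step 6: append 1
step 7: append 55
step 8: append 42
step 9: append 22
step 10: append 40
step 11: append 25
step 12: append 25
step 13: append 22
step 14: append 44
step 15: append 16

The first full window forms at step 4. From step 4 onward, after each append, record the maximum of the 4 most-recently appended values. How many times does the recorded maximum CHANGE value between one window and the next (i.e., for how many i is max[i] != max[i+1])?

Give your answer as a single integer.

Answer: 5

Derivation:
step 1: append 12 -> window=[12] (not full yet)
step 2: append 18 -> window=[12, 18] (not full yet)
step 3: append 7 -> window=[12, 18, 7] (not full yet)
step 4: append 4 -> window=[12, 18, 7, 4] -> max=18
step 5: append 13 -> window=[18, 7, 4, 13] -> max=18
step 6: append 1 -> window=[7, 4, 13, 1] -> max=13
step 7: append 55 -> window=[4, 13, 1, 55] -> max=55
step 8: append 42 -> window=[13, 1, 55, 42] -> max=55
step 9: append 22 -> window=[1, 55, 42, 22] -> max=55
step 10: append 40 -> window=[55, 42, 22, 40] -> max=55
step 11: append 25 -> window=[42, 22, 40, 25] -> max=42
step 12: append 25 -> window=[22, 40, 25, 25] -> max=40
step 13: append 22 -> window=[40, 25, 25, 22] -> max=40
step 14: append 44 -> window=[25, 25, 22, 44] -> max=44
step 15: append 16 -> window=[25, 22, 44, 16] -> max=44
Recorded maximums: 18 18 13 55 55 55 55 42 40 40 44 44
Changes between consecutive maximums: 5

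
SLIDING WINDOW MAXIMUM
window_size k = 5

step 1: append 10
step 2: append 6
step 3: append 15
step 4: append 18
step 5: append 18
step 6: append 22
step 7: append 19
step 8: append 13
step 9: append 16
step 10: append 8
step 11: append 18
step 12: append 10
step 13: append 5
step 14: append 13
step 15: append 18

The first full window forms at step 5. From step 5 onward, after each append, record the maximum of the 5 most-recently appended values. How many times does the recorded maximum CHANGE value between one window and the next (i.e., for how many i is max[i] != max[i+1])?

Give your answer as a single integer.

Answer: 3

Derivation:
step 1: append 10 -> window=[10] (not full yet)
step 2: append 6 -> window=[10, 6] (not full yet)
step 3: append 15 -> window=[10, 6, 15] (not full yet)
step 4: append 18 -> window=[10, 6, 15, 18] (not full yet)
step 5: append 18 -> window=[10, 6, 15, 18, 18] -> max=18
step 6: append 22 -> window=[6, 15, 18, 18, 22] -> max=22
step 7: append 19 -> window=[15, 18, 18, 22, 19] -> max=22
step 8: append 13 -> window=[18, 18, 22, 19, 13] -> max=22
step 9: append 16 -> window=[18, 22, 19, 13, 16] -> max=22
step 10: append 8 -> window=[22, 19, 13, 16, 8] -> max=22
step 11: append 18 -> window=[19, 13, 16, 8, 18] -> max=19
step 12: append 10 -> window=[13, 16, 8, 18, 10] -> max=18
step 13: append 5 -> window=[16, 8, 18, 10, 5] -> max=18
step 14: append 13 -> window=[8, 18, 10, 5, 13] -> max=18
step 15: append 18 -> window=[18, 10, 5, 13, 18] -> max=18
Recorded maximums: 18 22 22 22 22 22 19 18 18 18 18
Changes between consecutive maximums: 3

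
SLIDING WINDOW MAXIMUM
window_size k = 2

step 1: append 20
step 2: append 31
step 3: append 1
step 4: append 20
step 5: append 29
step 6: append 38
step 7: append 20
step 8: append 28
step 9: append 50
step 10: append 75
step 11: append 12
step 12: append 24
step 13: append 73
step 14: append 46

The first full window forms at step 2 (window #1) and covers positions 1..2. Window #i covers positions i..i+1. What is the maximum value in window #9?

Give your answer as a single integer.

step 1: append 20 -> window=[20] (not full yet)
step 2: append 31 -> window=[20, 31] -> max=31
step 3: append 1 -> window=[31, 1] -> max=31
step 4: append 20 -> window=[1, 20] -> max=20
step 5: append 29 -> window=[20, 29] -> max=29
step 6: append 38 -> window=[29, 38] -> max=38
step 7: append 20 -> window=[38, 20] -> max=38
step 8: append 28 -> window=[20, 28] -> max=28
step 9: append 50 -> window=[28, 50] -> max=50
step 10: append 75 -> window=[50, 75] -> max=75
Window #9 max = 75

Answer: 75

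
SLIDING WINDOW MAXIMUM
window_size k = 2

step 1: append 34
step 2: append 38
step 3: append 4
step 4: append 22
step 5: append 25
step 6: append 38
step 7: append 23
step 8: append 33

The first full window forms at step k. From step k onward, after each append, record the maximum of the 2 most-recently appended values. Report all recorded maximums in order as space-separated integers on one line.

step 1: append 34 -> window=[34] (not full yet)
step 2: append 38 -> window=[34, 38] -> max=38
step 3: append 4 -> window=[38, 4] -> max=38
step 4: append 22 -> window=[4, 22] -> max=22
step 5: append 25 -> window=[22, 25] -> max=25
step 6: append 38 -> window=[25, 38] -> max=38
step 7: append 23 -> window=[38, 23] -> max=38
step 8: append 33 -> window=[23, 33] -> max=33

Answer: 38 38 22 25 38 38 33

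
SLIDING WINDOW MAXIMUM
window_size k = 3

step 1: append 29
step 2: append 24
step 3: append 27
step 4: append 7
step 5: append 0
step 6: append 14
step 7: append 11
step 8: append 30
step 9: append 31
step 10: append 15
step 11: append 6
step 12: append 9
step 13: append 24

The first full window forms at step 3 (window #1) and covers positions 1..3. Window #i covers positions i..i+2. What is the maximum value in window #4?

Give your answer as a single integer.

step 1: append 29 -> window=[29] (not full yet)
step 2: append 24 -> window=[29, 24] (not full yet)
step 3: append 27 -> window=[29, 24, 27] -> max=29
step 4: append 7 -> window=[24, 27, 7] -> max=27
step 5: append 0 -> window=[27, 7, 0] -> max=27
step 6: append 14 -> window=[7, 0, 14] -> max=14
Window #4 max = 14

Answer: 14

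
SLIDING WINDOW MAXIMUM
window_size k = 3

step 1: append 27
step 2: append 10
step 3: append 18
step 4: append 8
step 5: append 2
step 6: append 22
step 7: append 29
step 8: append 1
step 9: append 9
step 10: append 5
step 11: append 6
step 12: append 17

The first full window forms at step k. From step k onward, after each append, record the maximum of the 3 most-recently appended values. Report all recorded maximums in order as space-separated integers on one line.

step 1: append 27 -> window=[27] (not full yet)
step 2: append 10 -> window=[27, 10] (not full yet)
step 3: append 18 -> window=[27, 10, 18] -> max=27
step 4: append 8 -> window=[10, 18, 8] -> max=18
step 5: append 2 -> window=[18, 8, 2] -> max=18
step 6: append 22 -> window=[8, 2, 22] -> max=22
step 7: append 29 -> window=[2, 22, 29] -> max=29
step 8: append 1 -> window=[22, 29, 1] -> max=29
step 9: append 9 -> window=[29, 1, 9] -> max=29
step 10: append 5 -> window=[1, 9, 5] -> max=9
step 11: append 6 -> window=[9, 5, 6] -> max=9
step 12: append 17 -> window=[5, 6, 17] -> max=17

Answer: 27 18 18 22 29 29 29 9 9 17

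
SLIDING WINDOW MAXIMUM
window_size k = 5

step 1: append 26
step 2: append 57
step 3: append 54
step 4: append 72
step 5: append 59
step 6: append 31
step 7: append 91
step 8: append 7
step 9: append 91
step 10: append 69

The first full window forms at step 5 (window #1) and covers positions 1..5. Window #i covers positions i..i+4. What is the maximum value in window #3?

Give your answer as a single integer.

step 1: append 26 -> window=[26] (not full yet)
step 2: append 57 -> window=[26, 57] (not full yet)
step 3: append 54 -> window=[26, 57, 54] (not full yet)
step 4: append 72 -> window=[26, 57, 54, 72] (not full yet)
step 5: append 59 -> window=[26, 57, 54, 72, 59] -> max=72
step 6: append 31 -> window=[57, 54, 72, 59, 31] -> max=72
step 7: append 91 -> window=[54, 72, 59, 31, 91] -> max=91
Window #3 max = 91

Answer: 91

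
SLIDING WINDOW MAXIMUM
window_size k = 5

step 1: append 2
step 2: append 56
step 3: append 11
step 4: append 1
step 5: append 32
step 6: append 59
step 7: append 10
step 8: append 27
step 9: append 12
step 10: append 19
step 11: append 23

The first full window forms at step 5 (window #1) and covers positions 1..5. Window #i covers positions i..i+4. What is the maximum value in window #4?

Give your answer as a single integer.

Answer: 59

Derivation:
step 1: append 2 -> window=[2] (not full yet)
step 2: append 56 -> window=[2, 56] (not full yet)
step 3: append 11 -> window=[2, 56, 11] (not full yet)
step 4: append 1 -> window=[2, 56, 11, 1] (not full yet)
step 5: append 32 -> window=[2, 56, 11, 1, 32] -> max=56
step 6: append 59 -> window=[56, 11, 1, 32, 59] -> max=59
step 7: append 10 -> window=[11, 1, 32, 59, 10] -> max=59
step 8: append 27 -> window=[1, 32, 59, 10, 27] -> max=59
Window #4 max = 59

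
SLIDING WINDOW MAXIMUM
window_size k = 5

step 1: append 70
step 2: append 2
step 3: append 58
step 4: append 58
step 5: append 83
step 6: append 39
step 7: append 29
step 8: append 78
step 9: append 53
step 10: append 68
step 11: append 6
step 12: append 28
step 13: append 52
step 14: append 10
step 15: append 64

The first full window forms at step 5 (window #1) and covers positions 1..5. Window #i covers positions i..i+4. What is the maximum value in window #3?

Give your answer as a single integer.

step 1: append 70 -> window=[70] (not full yet)
step 2: append 2 -> window=[70, 2] (not full yet)
step 3: append 58 -> window=[70, 2, 58] (not full yet)
step 4: append 58 -> window=[70, 2, 58, 58] (not full yet)
step 5: append 83 -> window=[70, 2, 58, 58, 83] -> max=83
step 6: append 39 -> window=[2, 58, 58, 83, 39] -> max=83
step 7: append 29 -> window=[58, 58, 83, 39, 29] -> max=83
Window #3 max = 83

Answer: 83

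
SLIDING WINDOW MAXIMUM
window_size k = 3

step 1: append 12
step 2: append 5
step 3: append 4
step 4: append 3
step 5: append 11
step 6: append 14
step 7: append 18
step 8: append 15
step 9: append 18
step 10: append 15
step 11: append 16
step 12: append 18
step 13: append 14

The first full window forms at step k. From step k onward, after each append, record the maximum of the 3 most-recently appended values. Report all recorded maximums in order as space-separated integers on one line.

Answer: 12 5 11 14 18 18 18 18 18 18 18

Derivation:
step 1: append 12 -> window=[12] (not full yet)
step 2: append 5 -> window=[12, 5] (not full yet)
step 3: append 4 -> window=[12, 5, 4] -> max=12
step 4: append 3 -> window=[5, 4, 3] -> max=5
step 5: append 11 -> window=[4, 3, 11] -> max=11
step 6: append 14 -> window=[3, 11, 14] -> max=14
step 7: append 18 -> window=[11, 14, 18] -> max=18
step 8: append 15 -> window=[14, 18, 15] -> max=18
step 9: append 18 -> window=[18, 15, 18] -> max=18
step 10: append 15 -> window=[15, 18, 15] -> max=18
step 11: append 16 -> window=[18, 15, 16] -> max=18
step 12: append 18 -> window=[15, 16, 18] -> max=18
step 13: append 14 -> window=[16, 18, 14] -> max=18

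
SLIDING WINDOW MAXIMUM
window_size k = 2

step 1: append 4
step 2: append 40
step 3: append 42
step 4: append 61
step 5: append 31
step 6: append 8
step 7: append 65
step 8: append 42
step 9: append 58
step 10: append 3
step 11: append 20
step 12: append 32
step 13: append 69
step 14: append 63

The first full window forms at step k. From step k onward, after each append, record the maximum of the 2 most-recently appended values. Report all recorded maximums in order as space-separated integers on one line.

step 1: append 4 -> window=[4] (not full yet)
step 2: append 40 -> window=[4, 40] -> max=40
step 3: append 42 -> window=[40, 42] -> max=42
step 4: append 61 -> window=[42, 61] -> max=61
step 5: append 31 -> window=[61, 31] -> max=61
step 6: append 8 -> window=[31, 8] -> max=31
step 7: append 65 -> window=[8, 65] -> max=65
step 8: append 42 -> window=[65, 42] -> max=65
step 9: append 58 -> window=[42, 58] -> max=58
step 10: append 3 -> window=[58, 3] -> max=58
step 11: append 20 -> window=[3, 20] -> max=20
step 12: append 32 -> window=[20, 32] -> max=32
step 13: append 69 -> window=[32, 69] -> max=69
step 14: append 63 -> window=[69, 63] -> max=69

Answer: 40 42 61 61 31 65 65 58 58 20 32 69 69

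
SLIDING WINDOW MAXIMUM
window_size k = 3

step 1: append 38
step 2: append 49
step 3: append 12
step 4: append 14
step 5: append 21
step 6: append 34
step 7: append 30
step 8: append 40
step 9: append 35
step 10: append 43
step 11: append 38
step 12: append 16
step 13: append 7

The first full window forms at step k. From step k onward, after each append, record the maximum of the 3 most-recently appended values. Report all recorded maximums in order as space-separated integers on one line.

step 1: append 38 -> window=[38] (not full yet)
step 2: append 49 -> window=[38, 49] (not full yet)
step 3: append 12 -> window=[38, 49, 12] -> max=49
step 4: append 14 -> window=[49, 12, 14] -> max=49
step 5: append 21 -> window=[12, 14, 21] -> max=21
step 6: append 34 -> window=[14, 21, 34] -> max=34
step 7: append 30 -> window=[21, 34, 30] -> max=34
step 8: append 40 -> window=[34, 30, 40] -> max=40
step 9: append 35 -> window=[30, 40, 35] -> max=40
step 10: append 43 -> window=[40, 35, 43] -> max=43
step 11: append 38 -> window=[35, 43, 38] -> max=43
step 12: append 16 -> window=[43, 38, 16] -> max=43
step 13: append 7 -> window=[38, 16, 7] -> max=38

Answer: 49 49 21 34 34 40 40 43 43 43 38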